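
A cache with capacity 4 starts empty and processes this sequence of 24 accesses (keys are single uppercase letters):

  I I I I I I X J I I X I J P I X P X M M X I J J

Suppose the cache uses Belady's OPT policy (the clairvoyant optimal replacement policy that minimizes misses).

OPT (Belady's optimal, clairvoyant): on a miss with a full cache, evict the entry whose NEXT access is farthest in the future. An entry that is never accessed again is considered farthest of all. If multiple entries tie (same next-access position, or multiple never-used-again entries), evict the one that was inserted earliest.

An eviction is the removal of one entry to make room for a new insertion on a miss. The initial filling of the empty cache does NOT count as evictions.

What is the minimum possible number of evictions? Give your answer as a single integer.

OPT (Belady) simulation (capacity=4):
  1. access I: MISS. Cache: [I]
  2. access I: HIT. Next use of I: step 3. Cache: [I]
  3. access I: HIT. Next use of I: step 4. Cache: [I]
  4. access I: HIT. Next use of I: step 5. Cache: [I]
  5. access I: HIT. Next use of I: step 6. Cache: [I]
  6. access I: HIT. Next use of I: step 9. Cache: [I]
  7. access X: MISS. Cache: [I X]
  8. access J: MISS. Cache: [I X J]
  9. access I: HIT. Next use of I: step 10. Cache: [I X J]
  10. access I: HIT. Next use of I: step 12. Cache: [I X J]
  11. access X: HIT. Next use of X: step 16. Cache: [I X J]
  12. access I: HIT. Next use of I: step 15. Cache: [I X J]
  13. access J: HIT. Next use of J: step 23. Cache: [I X J]
  14. access P: MISS. Cache: [I X J P]
  15. access I: HIT. Next use of I: step 22. Cache: [I X J P]
  16. access X: HIT. Next use of X: step 18. Cache: [I X J P]
  17. access P: HIT. Next use of P: never. Cache: [I X J P]
  18. access X: HIT. Next use of X: step 21. Cache: [I X J P]
  19. access M: MISS, evict P (next use: never). Cache: [I X J M]
  20. access M: HIT. Next use of M: never. Cache: [I X J M]
  21. access X: HIT. Next use of X: never. Cache: [I X J M]
  22. access I: HIT. Next use of I: never. Cache: [I X J M]
  23. access J: HIT. Next use of J: step 24. Cache: [I X J M]
  24. access J: HIT. Next use of J: never. Cache: [I X J M]
Total: 19 hits, 5 misses, 1 evictions

Answer: 1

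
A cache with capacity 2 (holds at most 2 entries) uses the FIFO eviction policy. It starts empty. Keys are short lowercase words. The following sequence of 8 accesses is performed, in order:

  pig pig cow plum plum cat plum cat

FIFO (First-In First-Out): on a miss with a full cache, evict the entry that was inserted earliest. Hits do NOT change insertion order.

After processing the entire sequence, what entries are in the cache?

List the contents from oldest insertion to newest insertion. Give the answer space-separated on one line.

FIFO simulation (capacity=2):
  1. access pig: MISS. Cache (old->new): [pig]
  2. access pig: HIT. Cache (old->new): [pig]
  3. access cow: MISS. Cache (old->new): [pig cow]
  4. access plum: MISS, evict pig. Cache (old->new): [cow plum]
  5. access plum: HIT. Cache (old->new): [cow plum]
  6. access cat: MISS, evict cow. Cache (old->new): [plum cat]
  7. access plum: HIT. Cache (old->new): [plum cat]
  8. access cat: HIT. Cache (old->new): [plum cat]
Total: 4 hits, 4 misses, 2 evictions

Answer: plum cat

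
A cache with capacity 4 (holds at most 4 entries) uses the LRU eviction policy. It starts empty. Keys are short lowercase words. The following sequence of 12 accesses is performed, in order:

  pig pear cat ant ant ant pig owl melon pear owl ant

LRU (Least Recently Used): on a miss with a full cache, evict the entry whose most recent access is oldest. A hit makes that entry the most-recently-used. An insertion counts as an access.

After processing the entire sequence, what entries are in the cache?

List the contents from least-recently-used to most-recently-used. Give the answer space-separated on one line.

Answer: melon pear owl ant

Derivation:
LRU simulation (capacity=4):
  1. access pig: MISS. Cache (LRU->MRU): [pig]
  2. access pear: MISS. Cache (LRU->MRU): [pig pear]
  3. access cat: MISS. Cache (LRU->MRU): [pig pear cat]
  4. access ant: MISS. Cache (LRU->MRU): [pig pear cat ant]
  5. access ant: HIT. Cache (LRU->MRU): [pig pear cat ant]
  6. access ant: HIT. Cache (LRU->MRU): [pig pear cat ant]
  7. access pig: HIT. Cache (LRU->MRU): [pear cat ant pig]
  8. access owl: MISS, evict pear. Cache (LRU->MRU): [cat ant pig owl]
  9. access melon: MISS, evict cat. Cache (LRU->MRU): [ant pig owl melon]
  10. access pear: MISS, evict ant. Cache (LRU->MRU): [pig owl melon pear]
  11. access owl: HIT. Cache (LRU->MRU): [pig melon pear owl]
  12. access ant: MISS, evict pig. Cache (LRU->MRU): [melon pear owl ant]
Total: 4 hits, 8 misses, 4 evictions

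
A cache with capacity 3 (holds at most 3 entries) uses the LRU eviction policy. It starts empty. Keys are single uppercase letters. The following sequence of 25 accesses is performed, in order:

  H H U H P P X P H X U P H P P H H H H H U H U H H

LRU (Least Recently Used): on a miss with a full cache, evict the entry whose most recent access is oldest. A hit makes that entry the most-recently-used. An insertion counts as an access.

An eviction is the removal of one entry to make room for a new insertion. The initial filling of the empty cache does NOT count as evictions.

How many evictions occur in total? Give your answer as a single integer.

LRU simulation (capacity=3):
  1. access H: MISS. Cache (LRU->MRU): [H]
  2. access H: HIT. Cache (LRU->MRU): [H]
  3. access U: MISS. Cache (LRU->MRU): [H U]
  4. access H: HIT. Cache (LRU->MRU): [U H]
  5. access P: MISS. Cache (LRU->MRU): [U H P]
  6. access P: HIT. Cache (LRU->MRU): [U H P]
  7. access X: MISS, evict U. Cache (LRU->MRU): [H P X]
  8. access P: HIT. Cache (LRU->MRU): [H X P]
  9. access H: HIT. Cache (LRU->MRU): [X P H]
  10. access X: HIT. Cache (LRU->MRU): [P H X]
  11. access U: MISS, evict P. Cache (LRU->MRU): [H X U]
  12. access P: MISS, evict H. Cache (LRU->MRU): [X U P]
  13. access H: MISS, evict X. Cache (LRU->MRU): [U P H]
  14. access P: HIT. Cache (LRU->MRU): [U H P]
  15. access P: HIT. Cache (LRU->MRU): [U H P]
  16. access H: HIT. Cache (LRU->MRU): [U P H]
  17. access H: HIT. Cache (LRU->MRU): [U P H]
  18. access H: HIT. Cache (LRU->MRU): [U P H]
  19. access H: HIT. Cache (LRU->MRU): [U P H]
  20. access H: HIT. Cache (LRU->MRU): [U P H]
  21. access U: HIT. Cache (LRU->MRU): [P H U]
  22. access H: HIT. Cache (LRU->MRU): [P U H]
  23. access U: HIT. Cache (LRU->MRU): [P H U]
  24. access H: HIT. Cache (LRU->MRU): [P U H]
  25. access H: HIT. Cache (LRU->MRU): [P U H]
Total: 18 hits, 7 misses, 4 evictions

Answer: 4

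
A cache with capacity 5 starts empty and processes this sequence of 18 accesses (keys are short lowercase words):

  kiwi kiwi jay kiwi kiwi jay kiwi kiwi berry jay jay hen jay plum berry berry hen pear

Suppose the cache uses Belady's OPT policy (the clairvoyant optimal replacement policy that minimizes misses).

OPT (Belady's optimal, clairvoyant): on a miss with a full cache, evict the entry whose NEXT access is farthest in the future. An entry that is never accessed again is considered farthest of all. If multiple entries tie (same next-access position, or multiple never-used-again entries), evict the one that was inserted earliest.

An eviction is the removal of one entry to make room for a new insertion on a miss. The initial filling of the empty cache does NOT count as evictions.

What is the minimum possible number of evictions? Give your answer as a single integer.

Answer: 1

Derivation:
OPT (Belady) simulation (capacity=5):
  1. access kiwi: MISS. Cache: [kiwi]
  2. access kiwi: HIT. Next use of kiwi: step 4. Cache: [kiwi]
  3. access jay: MISS. Cache: [kiwi jay]
  4. access kiwi: HIT. Next use of kiwi: step 5. Cache: [kiwi jay]
  5. access kiwi: HIT. Next use of kiwi: step 7. Cache: [kiwi jay]
  6. access jay: HIT. Next use of jay: step 10. Cache: [kiwi jay]
  7. access kiwi: HIT. Next use of kiwi: step 8. Cache: [kiwi jay]
  8. access kiwi: HIT. Next use of kiwi: never. Cache: [kiwi jay]
  9. access berry: MISS. Cache: [kiwi jay berry]
  10. access jay: HIT. Next use of jay: step 11. Cache: [kiwi jay berry]
  11. access jay: HIT. Next use of jay: step 13. Cache: [kiwi jay berry]
  12. access hen: MISS. Cache: [kiwi jay berry hen]
  13. access jay: HIT. Next use of jay: never. Cache: [kiwi jay berry hen]
  14. access plum: MISS. Cache: [kiwi jay berry hen plum]
  15. access berry: HIT. Next use of berry: step 16. Cache: [kiwi jay berry hen plum]
  16. access berry: HIT. Next use of berry: never. Cache: [kiwi jay berry hen plum]
  17. access hen: HIT. Next use of hen: never. Cache: [kiwi jay berry hen plum]
  18. access pear: MISS, evict kiwi (next use: never). Cache: [jay berry hen plum pear]
Total: 12 hits, 6 misses, 1 evictions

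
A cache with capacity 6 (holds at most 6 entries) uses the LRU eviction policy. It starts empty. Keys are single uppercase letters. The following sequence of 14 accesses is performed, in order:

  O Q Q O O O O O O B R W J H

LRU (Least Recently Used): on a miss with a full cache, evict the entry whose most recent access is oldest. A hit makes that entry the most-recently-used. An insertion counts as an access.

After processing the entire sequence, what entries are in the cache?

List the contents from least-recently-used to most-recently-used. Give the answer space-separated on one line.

Answer: O B R W J H

Derivation:
LRU simulation (capacity=6):
  1. access O: MISS. Cache (LRU->MRU): [O]
  2. access Q: MISS. Cache (LRU->MRU): [O Q]
  3. access Q: HIT. Cache (LRU->MRU): [O Q]
  4. access O: HIT. Cache (LRU->MRU): [Q O]
  5. access O: HIT. Cache (LRU->MRU): [Q O]
  6. access O: HIT. Cache (LRU->MRU): [Q O]
  7. access O: HIT. Cache (LRU->MRU): [Q O]
  8. access O: HIT. Cache (LRU->MRU): [Q O]
  9. access O: HIT. Cache (LRU->MRU): [Q O]
  10. access B: MISS. Cache (LRU->MRU): [Q O B]
  11. access R: MISS. Cache (LRU->MRU): [Q O B R]
  12. access W: MISS. Cache (LRU->MRU): [Q O B R W]
  13. access J: MISS. Cache (LRU->MRU): [Q O B R W J]
  14. access H: MISS, evict Q. Cache (LRU->MRU): [O B R W J H]
Total: 7 hits, 7 misses, 1 evictions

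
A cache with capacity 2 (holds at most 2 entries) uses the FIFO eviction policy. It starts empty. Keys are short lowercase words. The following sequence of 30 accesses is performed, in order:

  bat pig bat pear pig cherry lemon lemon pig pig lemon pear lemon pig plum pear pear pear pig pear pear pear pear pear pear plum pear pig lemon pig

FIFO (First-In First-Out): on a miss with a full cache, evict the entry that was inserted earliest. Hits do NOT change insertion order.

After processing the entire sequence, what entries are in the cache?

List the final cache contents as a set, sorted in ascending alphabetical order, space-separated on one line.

FIFO simulation (capacity=2):
  1. access bat: MISS. Cache (old->new): [bat]
  2. access pig: MISS. Cache (old->new): [bat pig]
  3. access bat: HIT. Cache (old->new): [bat pig]
  4. access pear: MISS, evict bat. Cache (old->new): [pig pear]
  5. access pig: HIT. Cache (old->new): [pig pear]
  6. access cherry: MISS, evict pig. Cache (old->new): [pear cherry]
  7. access lemon: MISS, evict pear. Cache (old->new): [cherry lemon]
  8. access lemon: HIT. Cache (old->new): [cherry lemon]
  9. access pig: MISS, evict cherry. Cache (old->new): [lemon pig]
  10. access pig: HIT. Cache (old->new): [lemon pig]
  11. access lemon: HIT. Cache (old->new): [lemon pig]
  12. access pear: MISS, evict lemon. Cache (old->new): [pig pear]
  13. access lemon: MISS, evict pig. Cache (old->new): [pear lemon]
  14. access pig: MISS, evict pear. Cache (old->new): [lemon pig]
  15. access plum: MISS, evict lemon. Cache (old->new): [pig plum]
  16. access pear: MISS, evict pig. Cache (old->new): [plum pear]
  17. access pear: HIT. Cache (old->new): [plum pear]
  18. access pear: HIT. Cache (old->new): [plum pear]
  19. access pig: MISS, evict plum. Cache (old->new): [pear pig]
  20. access pear: HIT. Cache (old->new): [pear pig]
  21. access pear: HIT. Cache (old->new): [pear pig]
  22. access pear: HIT. Cache (old->new): [pear pig]
  23. access pear: HIT. Cache (old->new): [pear pig]
  24. access pear: HIT. Cache (old->new): [pear pig]
  25. access pear: HIT. Cache (old->new): [pear pig]
  26. access plum: MISS, evict pear. Cache (old->new): [pig plum]
  27. access pear: MISS, evict pig. Cache (old->new): [plum pear]
  28. access pig: MISS, evict plum. Cache (old->new): [pear pig]
  29. access lemon: MISS, evict pear. Cache (old->new): [pig lemon]
  30. access pig: HIT. Cache (old->new): [pig lemon]
Total: 14 hits, 16 misses, 14 evictions

Answer: lemon pig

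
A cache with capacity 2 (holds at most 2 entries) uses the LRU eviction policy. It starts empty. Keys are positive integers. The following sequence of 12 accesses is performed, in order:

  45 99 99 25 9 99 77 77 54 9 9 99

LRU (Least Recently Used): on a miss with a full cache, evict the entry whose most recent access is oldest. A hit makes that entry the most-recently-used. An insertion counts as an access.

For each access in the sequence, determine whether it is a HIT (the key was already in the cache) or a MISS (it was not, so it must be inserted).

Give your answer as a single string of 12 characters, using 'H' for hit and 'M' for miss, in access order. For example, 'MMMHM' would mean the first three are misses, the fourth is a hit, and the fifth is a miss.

Answer: MMHMMMMHMMHM

Derivation:
LRU simulation (capacity=2):
  1. access 45: MISS. Cache (LRU->MRU): [45]
  2. access 99: MISS. Cache (LRU->MRU): [45 99]
  3. access 99: HIT. Cache (LRU->MRU): [45 99]
  4. access 25: MISS, evict 45. Cache (LRU->MRU): [99 25]
  5. access 9: MISS, evict 99. Cache (LRU->MRU): [25 9]
  6. access 99: MISS, evict 25. Cache (LRU->MRU): [9 99]
  7. access 77: MISS, evict 9. Cache (LRU->MRU): [99 77]
  8. access 77: HIT. Cache (LRU->MRU): [99 77]
  9. access 54: MISS, evict 99. Cache (LRU->MRU): [77 54]
  10. access 9: MISS, evict 77. Cache (LRU->MRU): [54 9]
  11. access 9: HIT. Cache (LRU->MRU): [54 9]
  12. access 99: MISS, evict 54. Cache (LRU->MRU): [9 99]
Total: 3 hits, 9 misses, 7 evictions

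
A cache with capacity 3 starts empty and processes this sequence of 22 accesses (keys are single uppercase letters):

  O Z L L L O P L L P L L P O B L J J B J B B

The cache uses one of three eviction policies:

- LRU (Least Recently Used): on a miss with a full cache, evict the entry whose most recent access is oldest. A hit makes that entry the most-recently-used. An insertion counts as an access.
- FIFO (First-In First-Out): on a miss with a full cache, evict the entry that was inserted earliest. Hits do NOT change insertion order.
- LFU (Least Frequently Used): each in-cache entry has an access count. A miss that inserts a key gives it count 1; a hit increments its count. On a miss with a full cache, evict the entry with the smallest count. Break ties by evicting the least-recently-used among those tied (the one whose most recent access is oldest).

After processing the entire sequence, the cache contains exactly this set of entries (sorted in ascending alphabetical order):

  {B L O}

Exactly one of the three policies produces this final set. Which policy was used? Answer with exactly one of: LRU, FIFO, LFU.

Simulating under each policy and comparing final sets:
  LRU: final set = {B J L} -> differs
  FIFO: final set = {B J L} -> differs
  LFU: final set = {B L O} -> MATCHES target
Only LFU produces the target set.

Answer: LFU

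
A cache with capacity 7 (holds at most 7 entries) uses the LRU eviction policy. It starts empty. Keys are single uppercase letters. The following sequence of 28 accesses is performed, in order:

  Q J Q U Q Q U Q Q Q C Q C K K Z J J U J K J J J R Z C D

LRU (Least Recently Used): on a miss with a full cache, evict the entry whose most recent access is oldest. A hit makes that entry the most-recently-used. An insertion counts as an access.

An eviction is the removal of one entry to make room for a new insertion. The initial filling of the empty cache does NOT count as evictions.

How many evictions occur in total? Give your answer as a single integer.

Answer: 1

Derivation:
LRU simulation (capacity=7):
  1. access Q: MISS. Cache (LRU->MRU): [Q]
  2. access J: MISS. Cache (LRU->MRU): [Q J]
  3. access Q: HIT. Cache (LRU->MRU): [J Q]
  4. access U: MISS. Cache (LRU->MRU): [J Q U]
  5. access Q: HIT. Cache (LRU->MRU): [J U Q]
  6. access Q: HIT. Cache (LRU->MRU): [J U Q]
  7. access U: HIT. Cache (LRU->MRU): [J Q U]
  8. access Q: HIT. Cache (LRU->MRU): [J U Q]
  9. access Q: HIT. Cache (LRU->MRU): [J U Q]
  10. access Q: HIT. Cache (LRU->MRU): [J U Q]
  11. access C: MISS. Cache (LRU->MRU): [J U Q C]
  12. access Q: HIT. Cache (LRU->MRU): [J U C Q]
  13. access C: HIT. Cache (LRU->MRU): [J U Q C]
  14. access K: MISS. Cache (LRU->MRU): [J U Q C K]
  15. access K: HIT. Cache (LRU->MRU): [J U Q C K]
  16. access Z: MISS. Cache (LRU->MRU): [J U Q C K Z]
  17. access J: HIT. Cache (LRU->MRU): [U Q C K Z J]
  18. access J: HIT. Cache (LRU->MRU): [U Q C K Z J]
  19. access U: HIT. Cache (LRU->MRU): [Q C K Z J U]
  20. access J: HIT. Cache (LRU->MRU): [Q C K Z U J]
  21. access K: HIT. Cache (LRU->MRU): [Q C Z U J K]
  22. access J: HIT. Cache (LRU->MRU): [Q C Z U K J]
  23. access J: HIT. Cache (LRU->MRU): [Q C Z U K J]
  24. access J: HIT. Cache (LRU->MRU): [Q C Z U K J]
  25. access R: MISS. Cache (LRU->MRU): [Q C Z U K J R]
  26. access Z: HIT. Cache (LRU->MRU): [Q C U K J R Z]
  27. access C: HIT. Cache (LRU->MRU): [Q U K J R Z C]
  28. access D: MISS, evict Q. Cache (LRU->MRU): [U K J R Z C D]
Total: 20 hits, 8 misses, 1 evictions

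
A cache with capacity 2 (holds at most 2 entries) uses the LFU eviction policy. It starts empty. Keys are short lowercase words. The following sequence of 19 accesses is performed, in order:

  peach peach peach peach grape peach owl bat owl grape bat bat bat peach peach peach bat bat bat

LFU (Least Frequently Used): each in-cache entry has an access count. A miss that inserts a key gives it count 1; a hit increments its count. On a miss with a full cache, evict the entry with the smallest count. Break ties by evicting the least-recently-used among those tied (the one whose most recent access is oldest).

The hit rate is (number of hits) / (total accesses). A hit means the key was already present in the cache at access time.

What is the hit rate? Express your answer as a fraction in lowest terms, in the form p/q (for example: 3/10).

Answer: 12/19

Derivation:
LFU simulation (capacity=2):
  1. access peach: MISS. Cache: [peach(c=1)]
  2. access peach: HIT, count now 2. Cache: [peach(c=2)]
  3. access peach: HIT, count now 3. Cache: [peach(c=3)]
  4. access peach: HIT, count now 4. Cache: [peach(c=4)]
  5. access grape: MISS. Cache: [grape(c=1) peach(c=4)]
  6. access peach: HIT, count now 5. Cache: [grape(c=1) peach(c=5)]
  7. access owl: MISS, evict grape(c=1). Cache: [owl(c=1) peach(c=5)]
  8. access bat: MISS, evict owl(c=1). Cache: [bat(c=1) peach(c=5)]
  9. access owl: MISS, evict bat(c=1). Cache: [owl(c=1) peach(c=5)]
  10. access grape: MISS, evict owl(c=1). Cache: [grape(c=1) peach(c=5)]
  11. access bat: MISS, evict grape(c=1). Cache: [bat(c=1) peach(c=5)]
  12. access bat: HIT, count now 2. Cache: [bat(c=2) peach(c=5)]
  13. access bat: HIT, count now 3. Cache: [bat(c=3) peach(c=5)]
  14. access peach: HIT, count now 6. Cache: [bat(c=3) peach(c=6)]
  15. access peach: HIT, count now 7. Cache: [bat(c=3) peach(c=7)]
  16. access peach: HIT, count now 8. Cache: [bat(c=3) peach(c=8)]
  17. access bat: HIT, count now 4. Cache: [bat(c=4) peach(c=8)]
  18. access bat: HIT, count now 5. Cache: [bat(c=5) peach(c=8)]
  19. access bat: HIT, count now 6. Cache: [bat(c=6) peach(c=8)]
Total: 12 hits, 7 misses, 5 evictions

Hit rate = 12/19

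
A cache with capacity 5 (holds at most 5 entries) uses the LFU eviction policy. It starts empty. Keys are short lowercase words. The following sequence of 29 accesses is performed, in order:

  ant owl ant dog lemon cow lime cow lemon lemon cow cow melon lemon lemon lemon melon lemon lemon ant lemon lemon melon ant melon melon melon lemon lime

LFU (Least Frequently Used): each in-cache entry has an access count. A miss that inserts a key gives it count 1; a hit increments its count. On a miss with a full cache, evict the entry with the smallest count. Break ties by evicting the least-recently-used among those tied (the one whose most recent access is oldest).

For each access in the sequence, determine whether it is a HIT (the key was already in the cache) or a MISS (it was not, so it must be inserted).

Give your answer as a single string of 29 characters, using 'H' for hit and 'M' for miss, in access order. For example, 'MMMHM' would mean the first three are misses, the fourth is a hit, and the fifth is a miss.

LFU simulation (capacity=5):
  1. access ant: MISS. Cache: [ant(c=1)]
  2. access owl: MISS. Cache: [ant(c=1) owl(c=1)]
  3. access ant: HIT, count now 2. Cache: [owl(c=1) ant(c=2)]
  4. access dog: MISS. Cache: [owl(c=1) dog(c=1) ant(c=2)]
  5. access lemon: MISS. Cache: [owl(c=1) dog(c=1) lemon(c=1) ant(c=2)]
  6. access cow: MISS. Cache: [owl(c=1) dog(c=1) lemon(c=1) cow(c=1) ant(c=2)]
  7. access lime: MISS, evict owl(c=1). Cache: [dog(c=1) lemon(c=1) cow(c=1) lime(c=1) ant(c=2)]
  8. access cow: HIT, count now 2. Cache: [dog(c=1) lemon(c=1) lime(c=1) ant(c=2) cow(c=2)]
  9. access lemon: HIT, count now 2. Cache: [dog(c=1) lime(c=1) ant(c=2) cow(c=2) lemon(c=2)]
  10. access lemon: HIT, count now 3. Cache: [dog(c=1) lime(c=1) ant(c=2) cow(c=2) lemon(c=3)]
  11. access cow: HIT, count now 3. Cache: [dog(c=1) lime(c=1) ant(c=2) lemon(c=3) cow(c=3)]
  12. access cow: HIT, count now 4. Cache: [dog(c=1) lime(c=1) ant(c=2) lemon(c=3) cow(c=4)]
  13. access melon: MISS, evict dog(c=1). Cache: [lime(c=1) melon(c=1) ant(c=2) lemon(c=3) cow(c=4)]
  14. access lemon: HIT, count now 4. Cache: [lime(c=1) melon(c=1) ant(c=2) cow(c=4) lemon(c=4)]
  15. access lemon: HIT, count now 5. Cache: [lime(c=1) melon(c=1) ant(c=2) cow(c=4) lemon(c=5)]
  16. access lemon: HIT, count now 6. Cache: [lime(c=1) melon(c=1) ant(c=2) cow(c=4) lemon(c=6)]
  17. access melon: HIT, count now 2. Cache: [lime(c=1) ant(c=2) melon(c=2) cow(c=4) lemon(c=6)]
  18. access lemon: HIT, count now 7. Cache: [lime(c=1) ant(c=2) melon(c=2) cow(c=4) lemon(c=7)]
  19. access lemon: HIT, count now 8. Cache: [lime(c=1) ant(c=2) melon(c=2) cow(c=4) lemon(c=8)]
  20. access ant: HIT, count now 3. Cache: [lime(c=1) melon(c=2) ant(c=3) cow(c=4) lemon(c=8)]
  21. access lemon: HIT, count now 9. Cache: [lime(c=1) melon(c=2) ant(c=3) cow(c=4) lemon(c=9)]
  22. access lemon: HIT, count now 10. Cache: [lime(c=1) melon(c=2) ant(c=3) cow(c=4) lemon(c=10)]
  23. access melon: HIT, count now 3. Cache: [lime(c=1) ant(c=3) melon(c=3) cow(c=4) lemon(c=10)]
  24. access ant: HIT, count now 4. Cache: [lime(c=1) melon(c=3) cow(c=4) ant(c=4) lemon(c=10)]
  25. access melon: HIT, count now 4. Cache: [lime(c=1) cow(c=4) ant(c=4) melon(c=4) lemon(c=10)]
  26. access melon: HIT, count now 5. Cache: [lime(c=1) cow(c=4) ant(c=4) melon(c=5) lemon(c=10)]
  27. access melon: HIT, count now 6. Cache: [lime(c=1) cow(c=4) ant(c=4) melon(c=6) lemon(c=10)]
  28. access lemon: HIT, count now 11. Cache: [lime(c=1) cow(c=4) ant(c=4) melon(c=6) lemon(c=11)]
  29. access lime: HIT, count now 2. Cache: [lime(c=2) cow(c=4) ant(c=4) melon(c=6) lemon(c=11)]
Total: 22 hits, 7 misses, 2 evictions

Answer: MMHMMMMHHHHHMHHHHHHHHHHHHHHHH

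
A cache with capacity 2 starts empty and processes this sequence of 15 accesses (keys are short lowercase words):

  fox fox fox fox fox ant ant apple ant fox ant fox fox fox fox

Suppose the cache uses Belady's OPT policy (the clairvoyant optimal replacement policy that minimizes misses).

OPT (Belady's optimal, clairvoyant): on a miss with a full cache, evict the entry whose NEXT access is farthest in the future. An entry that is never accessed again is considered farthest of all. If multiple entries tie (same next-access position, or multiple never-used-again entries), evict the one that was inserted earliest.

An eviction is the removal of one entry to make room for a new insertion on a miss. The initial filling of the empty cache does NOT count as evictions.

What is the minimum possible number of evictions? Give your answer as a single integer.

Answer: 2

Derivation:
OPT (Belady) simulation (capacity=2):
  1. access fox: MISS. Cache: [fox]
  2. access fox: HIT. Next use of fox: step 3. Cache: [fox]
  3. access fox: HIT. Next use of fox: step 4. Cache: [fox]
  4. access fox: HIT. Next use of fox: step 5. Cache: [fox]
  5. access fox: HIT. Next use of fox: step 10. Cache: [fox]
  6. access ant: MISS. Cache: [fox ant]
  7. access ant: HIT. Next use of ant: step 9. Cache: [fox ant]
  8. access apple: MISS, evict fox (next use: step 10). Cache: [ant apple]
  9. access ant: HIT. Next use of ant: step 11. Cache: [ant apple]
  10. access fox: MISS, evict apple (next use: never). Cache: [ant fox]
  11. access ant: HIT. Next use of ant: never. Cache: [ant fox]
  12. access fox: HIT. Next use of fox: step 13. Cache: [ant fox]
  13. access fox: HIT. Next use of fox: step 14. Cache: [ant fox]
  14. access fox: HIT. Next use of fox: step 15. Cache: [ant fox]
  15. access fox: HIT. Next use of fox: never. Cache: [ant fox]
Total: 11 hits, 4 misses, 2 evictions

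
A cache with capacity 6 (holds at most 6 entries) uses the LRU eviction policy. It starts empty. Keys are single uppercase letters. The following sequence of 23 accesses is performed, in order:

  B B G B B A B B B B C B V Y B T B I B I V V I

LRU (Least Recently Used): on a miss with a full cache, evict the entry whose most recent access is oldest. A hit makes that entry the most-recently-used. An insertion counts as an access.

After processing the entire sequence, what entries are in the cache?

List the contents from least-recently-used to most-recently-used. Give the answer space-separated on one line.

Answer: C Y T B V I

Derivation:
LRU simulation (capacity=6):
  1. access B: MISS. Cache (LRU->MRU): [B]
  2. access B: HIT. Cache (LRU->MRU): [B]
  3. access G: MISS. Cache (LRU->MRU): [B G]
  4. access B: HIT. Cache (LRU->MRU): [G B]
  5. access B: HIT. Cache (LRU->MRU): [G B]
  6. access A: MISS. Cache (LRU->MRU): [G B A]
  7. access B: HIT. Cache (LRU->MRU): [G A B]
  8. access B: HIT. Cache (LRU->MRU): [G A B]
  9. access B: HIT. Cache (LRU->MRU): [G A B]
  10. access B: HIT. Cache (LRU->MRU): [G A B]
  11. access C: MISS. Cache (LRU->MRU): [G A B C]
  12. access B: HIT. Cache (LRU->MRU): [G A C B]
  13. access V: MISS. Cache (LRU->MRU): [G A C B V]
  14. access Y: MISS. Cache (LRU->MRU): [G A C B V Y]
  15. access B: HIT. Cache (LRU->MRU): [G A C V Y B]
  16. access T: MISS, evict G. Cache (LRU->MRU): [A C V Y B T]
  17. access B: HIT. Cache (LRU->MRU): [A C V Y T B]
  18. access I: MISS, evict A. Cache (LRU->MRU): [C V Y T B I]
  19. access B: HIT. Cache (LRU->MRU): [C V Y T I B]
  20. access I: HIT. Cache (LRU->MRU): [C V Y T B I]
  21. access V: HIT. Cache (LRU->MRU): [C Y T B I V]
  22. access V: HIT. Cache (LRU->MRU): [C Y T B I V]
  23. access I: HIT. Cache (LRU->MRU): [C Y T B V I]
Total: 15 hits, 8 misses, 2 evictions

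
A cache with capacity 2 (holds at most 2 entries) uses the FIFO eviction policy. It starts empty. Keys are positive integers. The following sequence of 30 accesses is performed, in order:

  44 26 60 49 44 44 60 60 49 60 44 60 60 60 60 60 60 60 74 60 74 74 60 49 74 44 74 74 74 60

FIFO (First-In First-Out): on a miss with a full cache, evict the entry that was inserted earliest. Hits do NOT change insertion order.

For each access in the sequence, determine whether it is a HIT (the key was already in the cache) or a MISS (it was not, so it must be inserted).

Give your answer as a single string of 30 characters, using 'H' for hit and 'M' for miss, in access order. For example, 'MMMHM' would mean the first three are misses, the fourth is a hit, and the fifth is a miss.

Answer: MMMMMHMHMHMMHHHHHHMHHHHMHMMHHM

Derivation:
FIFO simulation (capacity=2):
  1. access 44: MISS. Cache (old->new): [44]
  2. access 26: MISS. Cache (old->new): [44 26]
  3. access 60: MISS, evict 44. Cache (old->new): [26 60]
  4. access 49: MISS, evict 26. Cache (old->new): [60 49]
  5. access 44: MISS, evict 60. Cache (old->new): [49 44]
  6. access 44: HIT. Cache (old->new): [49 44]
  7. access 60: MISS, evict 49. Cache (old->new): [44 60]
  8. access 60: HIT. Cache (old->new): [44 60]
  9. access 49: MISS, evict 44. Cache (old->new): [60 49]
  10. access 60: HIT. Cache (old->new): [60 49]
  11. access 44: MISS, evict 60. Cache (old->new): [49 44]
  12. access 60: MISS, evict 49. Cache (old->new): [44 60]
  13. access 60: HIT. Cache (old->new): [44 60]
  14. access 60: HIT. Cache (old->new): [44 60]
  15. access 60: HIT. Cache (old->new): [44 60]
  16. access 60: HIT. Cache (old->new): [44 60]
  17. access 60: HIT. Cache (old->new): [44 60]
  18. access 60: HIT. Cache (old->new): [44 60]
  19. access 74: MISS, evict 44. Cache (old->new): [60 74]
  20. access 60: HIT. Cache (old->new): [60 74]
  21. access 74: HIT. Cache (old->new): [60 74]
  22. access 74: HIT. Cache (old->new): [60 74]
  23. access 60: HIT. Cache (old->new): [60 74]
  24. access 49: MISS, evict 60. Cache (old->new): [74 49]
  25. access 74: HIT. Cache (old->new): [74 49]
  26. access 44: MISS, evict 74. Cache (old->new): [49 44]
  27. access 74: MISS, evict 49. Cache (old->new): [44 74]
  28. access 74: HIT. Cache (old->new): [44 74]
  29. access 74: HIT. Cache (old->new): [44 74]
  30. access 60: MISS, evict 44. Cache (old->new): [74 60]
Total: 16 hits, 14 misses, 12 evictions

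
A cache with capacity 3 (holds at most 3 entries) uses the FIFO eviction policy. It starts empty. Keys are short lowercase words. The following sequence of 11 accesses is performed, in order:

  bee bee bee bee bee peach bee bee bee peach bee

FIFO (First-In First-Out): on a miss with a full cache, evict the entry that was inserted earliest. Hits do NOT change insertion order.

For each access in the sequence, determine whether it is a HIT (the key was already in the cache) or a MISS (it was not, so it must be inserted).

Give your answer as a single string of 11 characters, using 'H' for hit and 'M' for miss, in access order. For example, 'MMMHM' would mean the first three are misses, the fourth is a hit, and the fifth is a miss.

FIFO simulation (capacity=3):
  1. access bee: MISS. Cache (old->new): [bee]
  2. access bee: HIT. Cache (old->new): [bee]
  3. access bee: HIT. Cache (old->new): [bee]
  4. access bee: HIT. Cache (old->new): [bee]
  5. access bee: HIT. Cache (old->new): [bee]
  6. access peach: MISS. Cache (old->new): [bee peach]
  7. access bee: HIT. Cache (old->new): [bee peach]
  8. access bee: HIT. Cache (old->new): [bee peach]
  9. access bee: HIT. Cache (old->new): [bee peach]
  10. access peach: HIT. Cache (old->new): [bee peach]
  11. access bee: HIT. Cache (old->new): [bee peach]
Total: 9 hits, 2 misses, 0 evictions

Answer: MHHHHMHHHHH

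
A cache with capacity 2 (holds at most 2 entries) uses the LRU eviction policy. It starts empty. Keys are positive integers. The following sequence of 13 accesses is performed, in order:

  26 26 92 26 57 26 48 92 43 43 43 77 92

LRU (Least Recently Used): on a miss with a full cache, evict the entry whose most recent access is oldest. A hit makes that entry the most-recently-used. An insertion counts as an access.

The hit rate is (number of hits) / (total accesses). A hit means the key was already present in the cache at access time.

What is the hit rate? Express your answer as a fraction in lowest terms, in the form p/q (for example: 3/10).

LRU simulation (capacity=2):
  1. access 26: MISS. Cache (LRU->MRU): [26]
  2. access 26: HIT. Cache (LRU->MRU): [26]
  3. access 92: MISS. Cache (LRU->MRU): [26 92]
  4. access 26: HIT. Cache (LRU->MRU): [92 26]
  5. access 57: MISS, evict 92. Cache (LRU->MRU): [26 57]
  6. access 26: HIT. Cache (LRU->MRU): [57 26]
  7. access 48: MISS, evict 57. Cache (LRU->MRU): [26 48]
  8. access 92: MISS, evict 26. Cache (LRU->MRU): [48 92]
  9. access 43: MISS, evict 48. Cache (LRU->MRU): [92 43]
  10. access 43: HIT. Cache (LRU->MRU): [92 43]
  11. access 43: HIT. Cache (LRU->MRU): [92 43]
  12. access 77: MISS, evict 92. Cache (LRU->MRU): [43 77]
  13. access 92: MISS, evict 43. Cache (LRU->MRU): [77 92]
Total: 5 hits, 8 misses, 6 evictions

Hit rate = 5/13

Answer: 5/13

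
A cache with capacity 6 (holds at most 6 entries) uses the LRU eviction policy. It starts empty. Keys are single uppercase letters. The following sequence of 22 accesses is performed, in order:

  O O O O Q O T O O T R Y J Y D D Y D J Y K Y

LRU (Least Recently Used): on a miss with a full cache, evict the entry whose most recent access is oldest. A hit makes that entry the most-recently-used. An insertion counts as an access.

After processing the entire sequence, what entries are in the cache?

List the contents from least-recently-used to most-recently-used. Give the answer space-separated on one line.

LRU simulation (capacity=6):
  1. access O: MISS. Cache (LRU->MRU): [O]
  2. access O: HIT. Cache (LRU->MRU): [O]
  3. access O: HIT. Cache (LRU->MRU): [O]
  4. access O: HIT. Cache (LRU->MRU): [O]
  5. access Q: MISS. Cache (LRU->MRU): [O Q]
  6. access O: HIT. Cache (LRU->MRU): [Q O]
  7. access T: MISS. Cache (LRU->MRU): [Q O T]
  8. access O: HIT. Cache (LRU->MRU): [Q T O]
  9. access O: HIT. Cache (LRU->MRU): [Q T O]
  10. access T: HIT. Cache (LRU->MRU): [Q O T]
  11. access R: MISS. Cache (LRU->MRU): [Q O T R]
  12. access Y: MISS. Cache (LRU->MRU): [Q O T R Y]
  13. access J: MISS. Cache (LRU->MRU): [Q O T R Y J]
  14. access Y: HIT. Cache (LRU->MRU): [Q O T R J Y]
  15. access D: MISS, evict Q. Cache (LRU->MRU): [O T R J Y D]
  16. access D: HIT. Cache (LRU->MRU): [O T R J Y D]
  17. access Y: HIT. Cache (LRU->MRU): [O T R J D Y]
  18. access D: HIT. Cache (LRU->MRU): [O T R J Y D]
  19. access J: HIT. Cache (LRU->MRU): [O T R Y D J]
  20. access Y: HIT. Cache (LRU->MRU): [O T R D J Y]
  21. access K: MISS, evict O. Cache (LRU->MRU): [T R D J Y K]
  22. access Y: HIT. Cache (LRU->MRU): [T R D J K Y]
Total: 14 hits, 8 misses, 2 evictions

Answer: T R D J K Y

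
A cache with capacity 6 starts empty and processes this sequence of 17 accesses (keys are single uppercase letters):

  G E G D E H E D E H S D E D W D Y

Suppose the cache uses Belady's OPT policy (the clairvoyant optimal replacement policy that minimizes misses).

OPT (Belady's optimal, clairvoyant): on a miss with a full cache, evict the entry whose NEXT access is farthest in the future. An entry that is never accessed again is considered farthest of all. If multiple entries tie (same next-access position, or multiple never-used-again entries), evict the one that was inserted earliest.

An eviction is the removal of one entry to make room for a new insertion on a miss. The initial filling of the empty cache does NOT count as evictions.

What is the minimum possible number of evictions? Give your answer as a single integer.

OPT (Belady) simulation (capacity=6):
  1. access G: MISS. Cache: [G]
  2. access E: MISS. Cache: [G E]
  3. access G: HIT. Next use of G: never. Cache: [G E]
  4. access D: MISS. Cache: [G E D]
  5. access E: HIT. Next use of E: step 7. Cache: [G E D]
  6. access H: MISS. Cache: [G E D H]
  7. access E: HIT. Next use of E: step 9. Cache: [G E D H]
  8. access D: HIT. Next use of D: step 12. Cache: [G E D H]
  9. access E: HIT. Next use of E: step 13. Cache: [G E D H]
  10. access H: HIT. Next use of H: never. Cache: [G E D H]
  11. access S: MISS. Cache: [G E D H S]
  12. access D: HIT. Next use of D: step 14. Cache: [G E D H S]
  13. access E: HIT. Next use of E: never. Cache: [G E D H S]
  14. access D: HIT. Next use of D: step 16. Cache: [G E D H S]
  15. access W: MISS. Cache: [G E D H S W]
  16. access D: HIT. Next use of D: never. Cache: [G E D H S W]
  17. access Y: MISS, evict G (next use: never). Cache: [E D H S W Y]
Total: 10 hits, 7 misses, 1 evictions

Answer: 1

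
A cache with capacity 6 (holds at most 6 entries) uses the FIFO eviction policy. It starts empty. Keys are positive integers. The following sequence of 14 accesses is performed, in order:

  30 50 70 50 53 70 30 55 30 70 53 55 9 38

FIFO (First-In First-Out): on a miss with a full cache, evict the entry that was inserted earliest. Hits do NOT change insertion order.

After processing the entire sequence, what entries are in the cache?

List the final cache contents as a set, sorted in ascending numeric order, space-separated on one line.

Answer: 9 38 50 53 55 70

Derivation:
FIFO simulation (capacity=6):
  1. access 30: MISS. Cache (old->new): [30]
  2. access 50: MISS. Cache (old->new): [30 50]
  3. access 70: MISS. Cache (old->new): [30 50 70]
  4. access 50: HIT. Cache (old->new): [30 50 70]
  5. access 53: MISS. Cache (old->new): [30 50 70 53]
  6. access 70: HIT. Cache (old->new): [30 50 70 53]
  7. access 30: HIT. Cache (old->new): [30 50 70 53]
  8. access 55: MISS. Cache (old->new): [30 50 70 53 55]
  9. access 30: HIT. Cache (old->new): [30 50 70 53 55]
  10. access 70: HIT. Cache (old->new): [30 50 70 53 55]
  11. access 53: HIT. Cache (old->new): [30 50 70 53 55]
  12. access 55: HIT. Cache (old->new): [30 50 70 53 55]
  13. access 9: MISS. Cache (old->new): [30 50 70 53 55 9]
  14. access 38: MISS, evict 30. Cache (old->new): [50 70 53 55 9 38]
Total: 7 hits, 7 misses, 1 evictions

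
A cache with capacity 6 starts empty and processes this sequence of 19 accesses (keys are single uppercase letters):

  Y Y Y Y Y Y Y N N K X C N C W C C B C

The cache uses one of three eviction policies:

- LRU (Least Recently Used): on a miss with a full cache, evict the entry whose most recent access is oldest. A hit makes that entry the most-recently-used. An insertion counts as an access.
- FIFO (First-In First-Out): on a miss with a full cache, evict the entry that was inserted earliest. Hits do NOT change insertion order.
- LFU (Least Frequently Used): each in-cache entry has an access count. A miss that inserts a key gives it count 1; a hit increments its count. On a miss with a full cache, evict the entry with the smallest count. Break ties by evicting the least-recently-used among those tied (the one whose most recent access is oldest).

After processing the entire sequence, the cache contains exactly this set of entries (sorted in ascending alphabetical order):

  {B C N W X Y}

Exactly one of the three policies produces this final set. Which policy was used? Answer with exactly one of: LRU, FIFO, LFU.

Answer: LFU

Derivation:
Simulating under each policy and comparing final sets:
  LRU: final set = {B C K N W X} -> differs
  FIFO: final set = {B C K N W X} -> differs
  LFU: final set = {B C N W X Y} -> MATCHES target
Only LFU produces the target set.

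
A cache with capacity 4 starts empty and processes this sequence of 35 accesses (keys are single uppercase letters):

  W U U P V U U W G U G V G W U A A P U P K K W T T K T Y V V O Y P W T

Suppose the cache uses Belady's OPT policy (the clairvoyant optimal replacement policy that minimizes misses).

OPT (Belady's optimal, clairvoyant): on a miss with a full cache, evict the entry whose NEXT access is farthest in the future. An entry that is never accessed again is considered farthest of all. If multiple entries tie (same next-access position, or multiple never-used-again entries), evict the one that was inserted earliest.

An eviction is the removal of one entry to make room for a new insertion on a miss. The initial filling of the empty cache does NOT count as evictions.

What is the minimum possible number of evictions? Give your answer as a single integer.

Answer: 8

Derivation:
OPT (Belady) simulation (capacity=4):
  1. access W: MISS. Cache: [W]
  2. access U: MISS. Cache: [W U]
  3. access U: HIT. Next use of U: step 6. Cache: [W U]
  4. access P: MISS. Cache: [W U P]
  5. access V: MISS. Cache: [W U P V]
  6. access U: HIT. Next use of U: step 7. Cache: [W U P V]
  7. access U: HIT. Next use of U: step 10. Cache: [W U P V]
  8. access W: HIT. Next use of W: step 14. Cache: [W U P V]
  9. access G: MISS, evict P (next use: step 18). Cache: [W U V G]
  10. access U: HIT. Next use of U: step 15. Cache: [W U V G]
  11. access G: HIT. Next use of G: step 13. Cache: [W U V G]
  12. access V: HIT. Next use of V: step 29. Cache: [W U V G]
  13. access G: HIT. Next use of G: never. Cache: [W U V G]
  14. access W: HIT. Next use of W: step 23. Cache: [W U V G]
  15. access U: HIT. Next use of U: step 19. Cache: [W U V G]
  16. access A: MISS, evict G (next use: never). Cache: [W U V A]
  17. access A: HIT. Next use of A: never. Cache: [W U V A]
  18. access P: MISS, evict A (next use: never). Cache: [W U V P]
  19. access U: HIT. Next use of U: never. Cache: [W U V P]
  20. access P: HIT. Next use of P: step 33. Cache: [W U V P]
  21. access K: MISS, evict U (next use: never). Cache: [W V P K]
  22. access K: HIT. Next use of K: step 26. Cache: [W V P K]
  23. access W: HIT. Next use of W: step 34. Cache: [W V P K]
  24. access T: MISS, evict W (next use: step 34). Cache: [V P K T]
  25. access T: HIT. Next use of T: step 27. Cache: [V P K T]
  26. access K: HIT. Next use of K: never. Cache: [V P K T]
  27. access T: HIT. Next use of T: step 35. Cache: [V P K T]
  28. access Y: MISS, evict K (next use: never). Cache: [V P T Y]
  29. access V: HIT. Next use of V: step 30. Cache: [V P T Y]
  30. access V: HIT. Next use of V: never. Cache: [V P T Y]
  31. access O: MISS, evict V (next use: never). Cache: [P T Y O]
  32. access Y: HIT. Next use of Y: never. Cache: [P T Y O]
  33. access P: HIT. Next use of P: never. Cache: [P T Y O]
  34. access W: MISS, evict P (next use: never). Cache: [T Y O W]
  35. access T: HIT. Next use of T: never. Cache: [T Y O W]
Total: 23 hits, 12 misses, 8 evictions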